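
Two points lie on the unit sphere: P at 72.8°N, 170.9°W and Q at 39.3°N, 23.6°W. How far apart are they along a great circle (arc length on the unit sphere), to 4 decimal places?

In radians: φ₁ = 1.2706, φ₂ = 0.6859, Δλ = 147.300° = 2.5709 rad.
cos c = sin φ₁ sin φ₂ + cos φ₁ cos φ₂ cos Δλ = (0.9553)(0.6334) + (0.2957)(0.7738)(-0.8415) = 0.41249,
so c = arccos(0.41249) = 1.14561 rad.
On the unit sphere the arc length equals the central angle: 1.1456.

1.1456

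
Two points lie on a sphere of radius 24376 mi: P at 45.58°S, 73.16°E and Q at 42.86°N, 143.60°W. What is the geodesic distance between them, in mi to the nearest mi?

65411 mi

With latitudes φ₁ = -45.580°, φ₂ = 42.860° and longitude difference Δλ = 143.240°:
Haversine: a = sin²(Δφ/2) + cos φ₁ cos φ₂ sin²(Δλ/2) = 0.4864 + (0.6999)(0.7330)(0.9006) = 0.94843.
Central angle c = 2·arcsin(√a) = 2.68340 rad.
Distance = R·c = 24376 × 2.6834 ≈ 65411 mi.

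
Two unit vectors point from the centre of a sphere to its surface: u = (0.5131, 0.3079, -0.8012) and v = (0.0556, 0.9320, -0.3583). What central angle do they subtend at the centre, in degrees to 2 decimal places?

52.95°

u·v = 0.6026; |u| = 1.0000, |v| = 1.0000.
cos θ = (u·v)/(|u||v|) = 0.6025, so θ = 52.95°.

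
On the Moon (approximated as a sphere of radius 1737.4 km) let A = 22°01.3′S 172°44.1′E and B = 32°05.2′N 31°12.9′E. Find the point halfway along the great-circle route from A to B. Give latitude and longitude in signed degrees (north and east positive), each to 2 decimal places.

14.84°, 109.32°

Central angle δ = 2.5219 rad. Interpolating on the sphere with fraction f = 0.5:
P = [sin((1−f)δ)·A + sin(fδ)·B] / sin δ = 1.6397·A + 1.6397·B in Cartesian coordinates,
giving P = (-0.3198, 0.9122, 0.2562), i.e. latitude 14.84°, longitude 109.32°.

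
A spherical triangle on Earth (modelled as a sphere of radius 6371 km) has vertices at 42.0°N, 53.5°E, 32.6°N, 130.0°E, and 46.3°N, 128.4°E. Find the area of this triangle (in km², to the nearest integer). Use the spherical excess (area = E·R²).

4249172 km²

Side lengths (central angles): a = 0.2401, b = 0.9052, c = 1.0395 rad; semiperimeter s = 1.0924.
By l'Huilier's theorem, tan(E/4) = √[tan(s/2) tan((s−a)/2) tan((s−b)/2) tan((s−c)/2)], giving spherical excess E = 0.1047 rad.
Area = E·R² = 0.1047 × (6371)² ≈ 4249172 km².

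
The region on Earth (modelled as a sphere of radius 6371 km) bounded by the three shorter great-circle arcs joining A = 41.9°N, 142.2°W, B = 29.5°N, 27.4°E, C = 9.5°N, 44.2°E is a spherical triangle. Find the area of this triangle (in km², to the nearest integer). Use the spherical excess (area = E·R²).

Side lengths (central angles): a = 0.4440, b = 2.2387, c = 1.8842 rad; semiperimeter s = 2.2834.
By l'Huilier's theorem, tan(E/4) = √[tan(s/2) tan((s−a)/2) tan((s−b)/2) tan((s−c)/2)], giving spherical excess E = 0.4540 rad.
Area = E·R² = 0.4540 × (6371)² ≈ 18426560 km².

18426560 km²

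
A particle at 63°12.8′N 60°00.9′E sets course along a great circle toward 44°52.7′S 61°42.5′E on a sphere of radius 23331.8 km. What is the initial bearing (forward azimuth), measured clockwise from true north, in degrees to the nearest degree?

Δλ = 1.693° = 0.0296 rad.
y = sin Δλ · cos φ₂ = (0.0295)(0.7086) = 0.0209
x = cos φ₁ sin φ₂ − sin φ₁ cos φ₂ cos Δλ = (0.4507)(-0.7056) − (0.8927)(0.7086)(0.9996) = -0.9503
θ = atan2(y, x) = 178.74°, so the bearing is 179°.

179°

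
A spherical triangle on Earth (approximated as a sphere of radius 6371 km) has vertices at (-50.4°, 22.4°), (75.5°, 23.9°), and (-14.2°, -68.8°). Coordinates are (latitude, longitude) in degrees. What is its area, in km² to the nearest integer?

Side lengths (central angles): a = 1.8224, b = 1.3938, c = 2.1974 rad; semiperimeter s = 2.7068.
By l'Huilier's theorem, tan(E/4) = √[tan(s/2) tan((s−a)/2) tan((s−b)/2) tan((s−c)/2)], giving spherical excess E = 2.3216 rad.
Area = E·R² = 2.3216 × (6371)² ≈ 94232874 km².

94232874 km²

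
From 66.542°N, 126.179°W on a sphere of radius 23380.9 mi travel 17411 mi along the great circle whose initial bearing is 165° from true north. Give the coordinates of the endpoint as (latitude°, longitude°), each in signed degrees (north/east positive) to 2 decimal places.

24.45°, -115.07°

Angular distance δ = d/R = 17411/23380.9 = 0.74467 rad; initial bearing θ = 2.8798 rad.
sin φ₂ = sin φ₁ cos δ + cos φ₁ sin δ cos θ = (0.9174)(0.7353) + (0.3981)(0.6777)(-0.9659) = 0.4139, so φ₂ = 24.45°.
Δλ = atan2(sin θ sin δ cos φ₁, cos δ − sin φ₁ sin φ₂) = atan2(0.0698, 0.3556) = 11.110°.
λ₂ = -126.179° + 11.110° = -115.07°.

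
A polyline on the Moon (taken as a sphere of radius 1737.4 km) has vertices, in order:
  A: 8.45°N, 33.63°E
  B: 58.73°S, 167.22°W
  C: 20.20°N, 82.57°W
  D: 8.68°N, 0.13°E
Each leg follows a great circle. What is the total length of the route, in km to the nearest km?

9459 km

Leg A→B: central angle 2.2211 rad, distance 3858.9 km.
Leg B→C: central angle 1.8232 rad, distance 3167.6 km.
Leg C→D: central angle 1.4000 rad, distance 2432.3 km.
Total: 3858.9 + 3167.6 + 2432.3 ≈ 9459 km.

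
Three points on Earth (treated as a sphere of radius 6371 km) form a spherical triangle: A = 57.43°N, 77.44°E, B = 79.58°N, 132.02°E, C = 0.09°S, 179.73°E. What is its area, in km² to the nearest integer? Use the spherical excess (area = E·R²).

Side lengths (central angles): a = 1.4504, b = 1.6870, c = 0.4837 rad; semiperimeter s = 1.8105.
By l'Huilier's theorem, tan(E/4) = √[tan(s/2) tan((s−a)/2) tan((s−b)/2) tan((s−c)/2)], giving spherical excess E = 0.4220 rad.
Area = E·R² = 0.4220 × (6371)² ≈ 17128032 km².

17128032 km²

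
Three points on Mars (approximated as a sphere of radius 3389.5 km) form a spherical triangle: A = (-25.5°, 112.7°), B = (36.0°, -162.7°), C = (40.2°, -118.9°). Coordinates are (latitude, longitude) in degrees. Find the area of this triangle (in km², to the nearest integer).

Side lengths (central angles): a = 0.5999, b = 2.3548, c = 1.7562 rad; semiperimeter s = 2.3554.
By l'Huilier's theorem, tan(E/4) = √[tan(s/2) tan((s−a)/2) tan((s−b)/2) tan((s−c)/2)], giving spherical excess E = 0.0694 rad.
Area = E·R² = 0.0694 × (3389.5)² ≈ 797499 km².

797499 km²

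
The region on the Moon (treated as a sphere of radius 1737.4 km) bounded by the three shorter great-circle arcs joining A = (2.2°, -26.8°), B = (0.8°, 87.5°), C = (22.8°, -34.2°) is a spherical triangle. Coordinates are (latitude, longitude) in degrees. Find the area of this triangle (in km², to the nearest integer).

Side lengths (central angles): a = 2.0703, b = 0.3807, c = 1.9939 rad; semiperimeter s = 2.2225.
By l'Huilier's theorem, tan(E/4) = √[tan(s/2) tan((s−a)/2) tan((s−b)/2) tan((s−c)/2)], giving spherical excess E = 0.6054 rad.
Area = E·R² = 0.6054 × (1737.4)² ≈ 1827571 km².

1827571 km²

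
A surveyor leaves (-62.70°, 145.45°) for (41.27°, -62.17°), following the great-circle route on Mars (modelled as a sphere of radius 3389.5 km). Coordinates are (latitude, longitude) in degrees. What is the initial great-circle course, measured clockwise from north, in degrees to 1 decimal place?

Δλ = 152.380° = 2.6595 rad.
y = sin Δλ · cos φ₂ = (0.4636)(0.7516) = 0.3485
x = cos φ₁ sin φ₂ − sin φ₁ cos φ₂ cos Δλ = (0.4586)(0.6596) − (-0.8886)(0.7516)(-0.8860) = -0.2893
θ = atan2(y, x) = 129.70°, so the bearing is 129.7°.

129.7°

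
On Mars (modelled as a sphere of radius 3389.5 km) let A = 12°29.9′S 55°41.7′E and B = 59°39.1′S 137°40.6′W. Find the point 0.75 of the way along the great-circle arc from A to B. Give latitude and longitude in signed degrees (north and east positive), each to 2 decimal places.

The central angle between A and B is δ = 1.8683 rad.
With f = 0.75, the slerp weights are sin((1−f)δ)/sin δ = 0.4710 and sin(fδ)/sin δ = 1.0310.
Weighted sum of the unit vectors: (0.4710)·(0.5502,0.8065,-0.2164) + (1.0310)·(-0.3736,-0.3402,-0.8630) = (-0.1260, 0.0291, -0.9916).
Converting back: φ = atan2(z, √(x²+y²)) = -82.57°, λ = atan2(y, x) = 166.99°.

-82.57°, 166.99°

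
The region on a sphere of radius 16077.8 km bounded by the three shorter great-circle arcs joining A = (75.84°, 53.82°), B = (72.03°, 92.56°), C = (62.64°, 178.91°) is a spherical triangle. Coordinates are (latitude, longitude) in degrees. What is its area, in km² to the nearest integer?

13043643 km²

Side lengths (central angles): a = 0.5475, b = 0.6493, c = 0.1943 rad; semiperimeter s = 0.6955.
By l'Huilier's theorem, tan(E/4) = √[tan(s/2) tan((s−a)/2) tan((s−b)/2) tan((s−c)/2)], giving spherical excess E = 0.0505 rad.
Area = E·R² = 0.0505 × (16077.8)² ≈ 13043643 km².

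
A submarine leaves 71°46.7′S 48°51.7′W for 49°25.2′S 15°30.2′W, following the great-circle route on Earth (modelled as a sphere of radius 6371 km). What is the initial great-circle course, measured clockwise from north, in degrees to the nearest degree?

With φ₁ = -1.2528, φ₂ = -0.8625, Δλ = 0.5822 rad, the forward-azimuth formula gives
θ = atan2( sin Δλ cos φ₂ , cos φ₁ sin φ₂ − sin φ₁ cos φ₂ cos Δλ ) = atan2(0.3577, 0.2786) = 52.09°.
So the initial bearing is 52°.

52°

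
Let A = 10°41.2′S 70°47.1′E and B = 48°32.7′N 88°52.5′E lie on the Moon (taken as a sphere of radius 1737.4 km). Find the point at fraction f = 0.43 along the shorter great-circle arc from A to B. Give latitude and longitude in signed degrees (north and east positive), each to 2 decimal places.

The central angle between A and B is δ = 1.0708 rad.
With f = 0.43, the slerp weights are sin((1−f)δ)/sin δ = 0.6531 and sin(fδ)/sin δ = 0.5063.
Weighted sum of the unit vectors: (0.6531)·(0.3234,0.9279,-0.1854) + (0.5063)·(0.0130,0.6619,0.7495) = (0.2178, 0.9412, 0.2584).
Converting back: φ = atan2(z, √(x²+y²)) = 14.97°, λ = atan2(y, x) = 76.97°.

14.97°, 76.97°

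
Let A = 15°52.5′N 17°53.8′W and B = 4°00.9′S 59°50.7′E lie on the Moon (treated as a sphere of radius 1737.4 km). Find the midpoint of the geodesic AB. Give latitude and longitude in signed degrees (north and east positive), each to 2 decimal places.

Central angle δ = 1.3852 rad. Interpolating on the sphere with fraction f = 0.5:
P = [sin((1−f)δ)·A + sin(fδ)·B] / sin δ = 0.6497·A + 0.6497·B in Cartesian coordinates,
giving P = (0.9202, 0.3684, 0.1322), i.e. latitude 7.60°, longitude 21.82°.

7.60°, 21.82°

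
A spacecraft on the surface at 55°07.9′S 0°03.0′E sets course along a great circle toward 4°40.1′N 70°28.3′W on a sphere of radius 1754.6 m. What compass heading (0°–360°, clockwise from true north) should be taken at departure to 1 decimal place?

With φ₁ = -0.9622, φ₂ = 0.0815, Δλ = -1.2308 rad, the forward-azimuth formula gives
θ = atan2( sin Δλ cos φ₂ , cos φ₁ sin φ₂ − sin φ₁ cos φ₂ cos Δλ ) = atan2(-0.9396, 0.3192) = -71.24°.
Adding 360° brings this into [0°, 360°): 288.8°.

288.8°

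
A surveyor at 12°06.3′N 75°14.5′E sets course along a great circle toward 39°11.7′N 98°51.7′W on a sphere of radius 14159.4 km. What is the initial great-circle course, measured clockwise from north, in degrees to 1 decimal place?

With φ₁ = 0.2113, φ₂ = 0.6841, Δλ = -3.0387 rad, the forward-azimuth formula gives
θ = atan2( sin Δλ cos φ₂ , cos φ₁ sin φ₂ − sin φ₁ cos φ₂ cos Δλ ) = atan2(-0.0796, 0.7796) = -5.83°.
Adding 360° brings this into [0°, 360°): 354.2°.

354.2°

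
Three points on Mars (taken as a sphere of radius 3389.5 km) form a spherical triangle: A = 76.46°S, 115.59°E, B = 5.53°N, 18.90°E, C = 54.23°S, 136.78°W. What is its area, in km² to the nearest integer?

Side lengths (central angles): a = 2.2248, b = 0.7267, c = 1.6919 rad; semiperimeter s = 2.3217.
By l'Huilier's theorem, tan(E/4) = √[tan(s/2) tan((s−a)/2) tan((s−b)/2) tan((s−c)/2)], giving spherical excess E = 0.7625 rad.
Area = E·R² = 0.7625 × (3389.5)² ≈ 8760669 km².

8760669 km²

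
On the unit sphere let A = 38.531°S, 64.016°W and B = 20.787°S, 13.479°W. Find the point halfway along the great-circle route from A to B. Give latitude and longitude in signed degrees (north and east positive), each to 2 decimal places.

-32.18°, -36.34°

Central angle δ = 0.8149 rad. Interpolating on the sphere with fraction f = 0.5:
P = [sin((1−f)δ)·A + sin(fδ)·B] / sin δ = 0.5446·A + 0.5446·B in Cartesian coordinates,
giving P = (0.6818, -0.5016, -0.5325), i.e. latitude -32.18°, longitude -36.34°.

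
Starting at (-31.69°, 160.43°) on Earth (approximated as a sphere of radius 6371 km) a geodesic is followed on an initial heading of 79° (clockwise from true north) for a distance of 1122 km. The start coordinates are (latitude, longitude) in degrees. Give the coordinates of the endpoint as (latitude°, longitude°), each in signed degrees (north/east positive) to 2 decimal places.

Angular distance δ = d/R = 1122/6371 = 0.17611 rad; initial bearing θ = 1.3788 rad.
sin φ₂ = sin φ₁ cos δ + cos φ₁ sin δ cos θ = (-0.5253)(0.9845) + (0.8509)(0.1752)(0.1908) = -0.4888, so φ₂ = -29.26°.
Δλ = atan2(sin θ sin δ cos φ₁, cos δ − sin φ₁ sin φ₂) = atan2(0.1463, 0.7278) = 11.369°.
λ₂ = 160.430° + 11.369° = 171.80°.

-29.26°, 171.80°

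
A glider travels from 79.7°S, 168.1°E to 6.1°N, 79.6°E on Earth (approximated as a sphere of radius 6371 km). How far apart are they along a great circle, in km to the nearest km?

Let φ₁ = -1.3910 rad, φ₂ = 0.1065 rad, and Δλ = -1.5446 rad.
Haversine: a = sin²(Δφ/2) + cos φ₁ cos φ₂ sin²(Δλ/2) = 0.4634 + (0.1788)(0.9943)(0.4869) = 0.54995.
Central angle c = 2·arcsin(√a) = 1.67086 rad.
Distance = R·c = 6371 × 1.6709 ≈ 10645 km.

10645 km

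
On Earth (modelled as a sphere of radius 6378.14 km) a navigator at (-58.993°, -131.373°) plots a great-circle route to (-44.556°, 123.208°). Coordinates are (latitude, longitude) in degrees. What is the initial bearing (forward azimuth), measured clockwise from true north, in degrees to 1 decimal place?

Δλ = -105.419° = -1.8399 rad.
y = sin Δλ · cos φ₂ = (-0.9640)(0.7126) = -0.6869
x = cos φ₁ sin φ₂ − sin φ₁ cos φ₂ cos Δλ = (0.5151)(-0.7016) − (-0.8571)(0.7126)(-0.2659) = -0.5238
θ = atan2(y, x) = -127.33°; adding 360° gives 232.7°.

232.7°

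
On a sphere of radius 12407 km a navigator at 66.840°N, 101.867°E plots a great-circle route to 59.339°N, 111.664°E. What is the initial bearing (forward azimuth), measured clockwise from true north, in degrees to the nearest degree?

With φ₁ = 1.1666, φ₂ = 1.0357, Δλ = 0.1710 rad, the forward-azimuth formula gives
θ = atan2( sin Δλ cos φ₂ , cos φ₁ sin φ₂ − sin φ₁ cos φ₂ cos Δλ ) = atan2(0.0868, -0.1237) = 144.95°.
So the initial bearing is 145°.

145°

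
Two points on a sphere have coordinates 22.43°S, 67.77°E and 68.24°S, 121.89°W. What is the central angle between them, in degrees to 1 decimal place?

89.1°

In radians: φ₁ = -0.3915, φ₂ = -1.1910, Δλ = 170.340° = 2.9730 rad.
Haversine: a = sin²(Δφ/2) + cos φ₁ cos φ₂ sin²(Δλ/2) = 0.1515 + (0.9243)(0.3707)(0.9929) = 0.49172.
Central angle c = 2·arcsin(√a) = 1.55424 rad.
So the angular separation is 89.1°.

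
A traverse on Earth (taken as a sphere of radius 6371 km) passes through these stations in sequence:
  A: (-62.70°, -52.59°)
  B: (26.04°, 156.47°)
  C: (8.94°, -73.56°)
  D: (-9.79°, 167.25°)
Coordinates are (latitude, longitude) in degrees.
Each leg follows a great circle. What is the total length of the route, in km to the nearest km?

42123 km

Leg A→B: central angle 2.4193 rad, distance 15413.6 km.
Leg B→C: central angle 2.0966 rad, distance 13357.7 km.
Leg C→D: central angle 2.0958 rad, distance 13352.2 km.
Total: 15413.6 + 13357.7 + 13352.2 ≈ 42123 km.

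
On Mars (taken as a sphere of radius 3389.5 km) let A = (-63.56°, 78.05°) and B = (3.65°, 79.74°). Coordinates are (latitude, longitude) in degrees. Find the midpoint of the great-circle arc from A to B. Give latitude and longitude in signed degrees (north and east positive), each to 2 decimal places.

The central angle between A and B is δ = 1.1732 rad.
With f = 0.5, the slerp weights are sin((1−f)δ)/sin δ = 0.6004 and sin(fδ)/sin δ = 0.6004.
Weighted sum of the unit vectors: (0.6004)·(0.0922,0.4356,-0.8954) + (0.6004)·(0.1778,0.9820,0.0637) = (0.1621, 0.8511, -0.4994).
Converting back: φ = atan2(z, √(x²+y²)) = -29.96°, λ = atan2(y, x) = 79.22°.

-29.96°, 79.22°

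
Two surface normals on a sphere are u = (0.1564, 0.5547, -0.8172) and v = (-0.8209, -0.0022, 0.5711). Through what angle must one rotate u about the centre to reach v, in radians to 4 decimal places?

u·v = -0.5963; |u| = 1.0000, |v| = 1.0000.
cos θ = (u·v)/(|u||v|) = -0.5963, so θ = 2.2097 rad.

2.2097 rad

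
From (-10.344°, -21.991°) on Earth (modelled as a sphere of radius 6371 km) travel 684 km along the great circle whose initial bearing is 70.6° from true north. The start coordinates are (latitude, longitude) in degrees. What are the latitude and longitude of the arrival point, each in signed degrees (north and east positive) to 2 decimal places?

Angular distance δ = d/R = 684/6371 = 0.10736 rad; initial bearing θ = 1.2322 rad.
sin φ₂ = sin φ₁ cos δ + cos φ₁ sin δ cos θ = (-0.1796)(0.9942) + (0.9837)(0.1072)(0.3322) = -0.1435, so φ₂ = -8.25°.
Δλ = atan2(sin θ sin δ cos φ₁, cos δ − sin φ₁ sin φ₂) = atan2(0.0994, 0.9685) = 5.862°.
λ₂ = -21.991° + 5.862° = -16.13°.

-8.25°, -16.13°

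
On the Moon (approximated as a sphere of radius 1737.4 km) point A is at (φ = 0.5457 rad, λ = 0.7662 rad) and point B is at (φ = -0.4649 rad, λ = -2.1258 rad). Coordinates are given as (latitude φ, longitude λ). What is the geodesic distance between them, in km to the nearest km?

Let φ₁ = 0.5457 rad, φ₂ = -0.4649 rad, and Δλ = -2.8920 rad.
cos c = sin φ₁ sin φ₂ + cos φ₁ cos φ₂ cos Δλ = (0.5190)(-0.4483) + (0.8548)(0.8939)(-0.9690) = -0.97306,
so c = arccos(-0.97306) = 2.90896 rad.
Distance = R·c = 1737.4 × 2.9090 ≈ 5054 km.

5054 km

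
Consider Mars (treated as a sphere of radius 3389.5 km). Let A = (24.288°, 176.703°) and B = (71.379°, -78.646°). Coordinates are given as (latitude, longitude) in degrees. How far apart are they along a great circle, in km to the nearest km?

Let φ₁ = 0.4239 rad, φ₂ = 1.2458 rad, and Δλ = 1.8265 rad.
Haversine: a = sin²(Δφ/2) + cos φ₁ cos φ₂ sin²(Δλ/2) = 0.1596 + (0.9115)(0.3193)(0.6265) = 0.34191.
Central angle c = 2·arcsin(√a) = 1.24910 rad.
Distance = R·c = 3389.5 × 1.2491 ≈ 4234 km.

4234 km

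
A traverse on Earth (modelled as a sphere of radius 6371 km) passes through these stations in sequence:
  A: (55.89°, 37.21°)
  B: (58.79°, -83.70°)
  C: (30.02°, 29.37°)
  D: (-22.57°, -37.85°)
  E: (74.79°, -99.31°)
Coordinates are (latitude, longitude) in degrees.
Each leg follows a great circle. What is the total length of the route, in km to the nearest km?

35518 km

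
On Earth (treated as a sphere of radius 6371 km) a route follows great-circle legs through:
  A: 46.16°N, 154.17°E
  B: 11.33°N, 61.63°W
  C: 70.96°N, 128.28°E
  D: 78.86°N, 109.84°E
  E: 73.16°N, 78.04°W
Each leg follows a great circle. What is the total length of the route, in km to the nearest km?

Leg A→B: central angle 1.9923 rad, distance 12692.9 km.
Leg B→C: central angle 1.7005 rad, distance 10834.2 km.
Leg C→D: central angle 0.1597 rad, distance 1017.5 km.
Leg D→E: central angle 0.4872 rad, distance 3104.0 km.
Total: 12692.9 + 10834.2 + 1017.5 + 3104.0 ≈ 27649 km.

27649 km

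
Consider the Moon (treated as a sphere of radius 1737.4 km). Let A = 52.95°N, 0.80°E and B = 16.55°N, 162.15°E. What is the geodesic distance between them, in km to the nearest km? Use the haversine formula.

3295 km

With latitudes φ₁ = 52.950°, φ₂ = 16.550° and longitude difference Δλ = 161.350°:
Haversine: a = sin²(Δφ/2) + cos φ₁ cos φ₂ sin²(Δλ/2) = 0.0976 + (0.6025)(0.9586)(0.9737) = 0.65994.
Central angle c = 2·arcsin(√a) = 1.89640 rad.
Distance = R·c = 1737.4 × 1.8964 ≈ 3295 km.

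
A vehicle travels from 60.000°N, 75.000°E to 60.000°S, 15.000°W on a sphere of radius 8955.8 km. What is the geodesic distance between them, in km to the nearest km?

21663 km

In radians: φ₁ = 1.0472, φ₂ = -1.0472, Δλ = -90.000° = -1.5708 rad.
cos c = sin φ₁ sin φ₂ + cos φ₁ cos φ₂ cos Δλ = (0.8660)(-0.8660) + (0.5000)(0.5000)(0.0000) = -0.75000,
so c = arccos(-0.75000) = 2.41886 rad.
Distance = R·c = 8955.8 × 2.4189 ≈ 21663 km.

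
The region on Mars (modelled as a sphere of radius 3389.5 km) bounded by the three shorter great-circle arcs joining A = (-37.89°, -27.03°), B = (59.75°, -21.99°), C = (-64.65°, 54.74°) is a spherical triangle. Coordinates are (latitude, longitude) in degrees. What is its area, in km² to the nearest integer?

12570711 km²

Side lengths (central angles): a = 2.3908, b = 0.9231, c = 1.7057 rad; semiperimeter s = 2.5098.
By l'Huilier's theorem, tan(E/4) = √[tan(s/2) tan((s−a)/2) tan((s−b)/2) tan((s−c)/2)], giving spherical excess E = 1.0942 rad.
Area = E·R² = 1.0942 × (3389.5)² ≈ 12570711 km².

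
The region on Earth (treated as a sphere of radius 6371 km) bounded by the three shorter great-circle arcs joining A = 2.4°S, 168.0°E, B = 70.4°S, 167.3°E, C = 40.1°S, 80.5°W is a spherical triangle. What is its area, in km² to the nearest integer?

31318915 km²

Side lengths (central angles): a = 1.0358, b = 1.8267, c = 1.1869 rad; semiperimeter s = 2.0247.
By l'Huilier's theorem, tan(E/4) = √[tan(s/2) tan((s−a)/2) tan((s−b)/2) tan((s−c)/2)], giving spherical excess E = 0.7716 rad.
Area = E·R² = 0.7716 × (6371)² ≈ 31318915 km².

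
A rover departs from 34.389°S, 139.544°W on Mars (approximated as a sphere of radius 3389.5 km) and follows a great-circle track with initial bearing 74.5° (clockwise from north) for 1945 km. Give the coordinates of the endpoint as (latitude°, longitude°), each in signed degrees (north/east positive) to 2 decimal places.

Angular distance δ = d/R = 1945/3389.5 = 0.57383 rad; initial bearing θ = 1.3003 rad.
sin φ₂ = sin φ₁ cos δ + cos φ₁ sin δ cos θ = (-0.5648)(0.8398) + (0.8252)(0.5429)(0.2672) = -0.3546, so φ₂ = -20.77°.
Δλ = atan2(sin θ sin δ cos φ₁, cos δ − sin φ₁ sin φ₂) = atan2(0.4317, 0.6395) = 34.019°.
λ₂ = -139.544° + 34.019° = -105.52°.

-20.77°, -105.52°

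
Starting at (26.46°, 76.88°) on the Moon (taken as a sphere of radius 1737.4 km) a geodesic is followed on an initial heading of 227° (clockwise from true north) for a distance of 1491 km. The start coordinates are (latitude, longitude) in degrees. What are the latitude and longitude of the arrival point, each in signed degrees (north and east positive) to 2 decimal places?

Angular distance δ = d/R = 1491/1737.4 = 0.85818 rad; initial bearing θ = 3.9619 rad.
sin φ₂ = sin φ₁ cos δ + cos φ₁ sin δ cos θ = (0.4456)(0.6538) + (0.8952)(0.7567)(-0.6820) = -0.1707, so φ₂ = -9.83°.
Δλ = atan2(sin θ sin δ cos φ₁, cos δ − sin φ₁ sin φ₂) = atan2(-0.4954, 0.7299) = -34.168°.
λ₂ = 76.880° − 34.168° = 42.71°.

-9.83°, 42.71°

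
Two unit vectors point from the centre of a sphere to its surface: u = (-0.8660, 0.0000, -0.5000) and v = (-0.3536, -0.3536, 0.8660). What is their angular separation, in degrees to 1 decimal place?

97.3°

u·v = -0.1268; |u| = 1.0000, |v| = 1.0000.
cos θ = (u·v)/(|u||v|) = -0.1268, so θ = 97.3°.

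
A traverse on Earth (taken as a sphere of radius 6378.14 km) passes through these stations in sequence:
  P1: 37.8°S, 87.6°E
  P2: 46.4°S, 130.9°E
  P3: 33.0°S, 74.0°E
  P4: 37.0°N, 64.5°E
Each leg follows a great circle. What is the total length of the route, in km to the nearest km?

16489 km

Leg P1→P2: central angle 0.5727 rad, distance 3653.0 km.
Leg P2→P3: central angle 0.7809 rad, distance 4980.9 km.
Leg P3→P4: central angle 1.2315 rad, distance 7854.6 km.
Total: 3653.0 + 4980.9 + 7854.6 ≈ 16489 km.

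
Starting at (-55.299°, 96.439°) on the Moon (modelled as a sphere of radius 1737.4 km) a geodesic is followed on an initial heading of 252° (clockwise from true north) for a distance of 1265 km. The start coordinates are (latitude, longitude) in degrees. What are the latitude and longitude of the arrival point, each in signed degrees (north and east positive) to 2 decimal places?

-46.95°, 28.45°

Angular distance δ = d/R = 1265/1737.4 = 0.72810 rad; initial bearing θ = 4.3982 rad.
sin φ₂ = sin φ₁ cos δ + cos φ₁ sin δ cos θ = (-0.8221)(0.7464) + (0.5693)(0.6655)(-0.3090) = -0.7307, so φ₂ = -46.95°.
Δλ = atan2(sin θ sin δ cos φ₁, cos δ − sin φ₁ sin φ₂) = atan2(-0.3603, 0.1457) = -67.986°.
λ₂ = 96.439° − 67.986° = 28.45°.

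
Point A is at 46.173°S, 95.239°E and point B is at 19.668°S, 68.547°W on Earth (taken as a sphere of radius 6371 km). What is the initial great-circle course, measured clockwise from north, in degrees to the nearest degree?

With φ₁ = -0.8059, φ₂ = -0.3433, Δλ = -2.8586 rad, the forward-azimuth formula gives
θ = atan2( sin Δλ cos φ₂ , cos φ₁ sin φ₂ − sin φ₁ cos φ₂ cos Δλ ) = atan2(-0.2629, -0.8854) = -163.46°.
Adding 360° brings this into [0°, 360°): 197°.

197°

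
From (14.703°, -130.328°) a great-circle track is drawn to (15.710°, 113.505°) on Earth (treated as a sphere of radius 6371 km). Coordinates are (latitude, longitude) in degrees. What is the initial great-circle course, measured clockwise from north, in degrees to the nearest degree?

293°

With φ₁ = 0.2566, φ₂ = 0.2742, Δλ = -2.0275 rad, the forward-azimuth formula gives
θ = atan2( sin Δλ cos φ₂ , cos φ₁ sin φ₂ − sin φ₁ cos φ₂ cos Δλ ) = atan2(-0.8640, 0.3696) = -66.84°.
Adding 360° brings this into [0°, 360°): 293°.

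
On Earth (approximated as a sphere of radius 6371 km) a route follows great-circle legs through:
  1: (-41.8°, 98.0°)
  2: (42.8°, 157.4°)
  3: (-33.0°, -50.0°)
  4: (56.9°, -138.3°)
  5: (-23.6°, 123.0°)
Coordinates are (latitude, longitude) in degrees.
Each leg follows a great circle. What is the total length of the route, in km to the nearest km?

Leg 1→2: central angle 1.7461 rad, distance 11124.6 km.
Leg 2→3: central angle 2.7297 rad, distance 17391.1 km.
Leg 3→4: central angle 2.0294 rad, distance 12929.1 km.
Leg 4→5: central angle 1.9944 rad, distance 12706.5 km.
Total: 11124.6 + 17391.1 + 12929.1 + 12706.5 ≈ 54151 km.

54151 km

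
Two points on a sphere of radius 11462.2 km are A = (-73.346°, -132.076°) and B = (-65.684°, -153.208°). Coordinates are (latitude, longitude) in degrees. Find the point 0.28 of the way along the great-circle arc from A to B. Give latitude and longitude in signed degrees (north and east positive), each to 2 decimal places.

Central angle δ = 0.1839 rad. Interpolating on the sphere with fraction f = 0.28:
P = [sin((1−f)δ)·A + sin(fδ)·B] / sin δ = 0.7220·A + 0.2815·B in Cartesian coordinates,
giving P = (-0.2421, -0.2058, -0.9482), i.e. latitude -71.47°, longitude -139.63°.

-71.47°, -139.63°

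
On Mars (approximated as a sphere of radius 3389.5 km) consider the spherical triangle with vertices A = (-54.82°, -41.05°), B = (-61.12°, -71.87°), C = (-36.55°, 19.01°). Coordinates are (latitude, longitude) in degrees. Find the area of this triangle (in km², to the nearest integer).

Side lengths (central angles): a = 1.0292, b = 0.7702, c = 0.3023 rad; semiperimeter s = 1.0508.
By l'Huilier's theorem, tan(E/4) = √[tan(s/2) tan((s−a)/2) tan((s−b)/2) tan((s−c)/2)], giving spherical excess E = 0.0746 rad.
Area = E·R² = 0.0746 × (3389.5)² ≈ 857374 km².

857374 km²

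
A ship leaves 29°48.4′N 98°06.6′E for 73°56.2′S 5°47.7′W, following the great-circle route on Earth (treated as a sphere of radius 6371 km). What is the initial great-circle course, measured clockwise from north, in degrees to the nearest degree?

With φ₁ = 0.5202, φ₂ = -1.2904, Δλ = -1.8135 rad, the forward-azimuth formula gives
θ = atan2( sin Δλ cos φ₂ , cos φ₁ sin φ₂ − sin φ₁ cos φ₂ cos Δλ ) = atan2(-0.2686, -0.8008) = -161.46°.
Adding 360° brings this into [0°, 360°): 199°.

199°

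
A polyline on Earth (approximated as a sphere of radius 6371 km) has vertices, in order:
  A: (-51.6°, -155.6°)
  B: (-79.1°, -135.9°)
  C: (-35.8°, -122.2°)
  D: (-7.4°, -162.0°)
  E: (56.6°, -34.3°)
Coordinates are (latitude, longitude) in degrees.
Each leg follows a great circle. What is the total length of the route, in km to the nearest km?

26054 km

Leg A→B: central angle 0.4946 rad, distance 3151.4 km.
Leg B→C: central angle 0.7621 rad, distance 4855.1 km.
Leg C→D: central angle 0.8048 rad, distance 5127.2 km.
Leg D→E: central angle 2.0279 rad, distance 12919.8 km.
Total: 3151.4 + 4855.1 + 5127.2 + 12919.8 ≈ 26054 km.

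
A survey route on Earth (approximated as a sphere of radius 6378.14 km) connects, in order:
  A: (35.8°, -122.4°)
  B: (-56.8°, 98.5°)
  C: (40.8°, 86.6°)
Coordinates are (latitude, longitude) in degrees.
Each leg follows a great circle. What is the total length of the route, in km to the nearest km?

Leg A→B: central angle 2.5413 rad, distance 16208.6 km.
Leg B→C: central angle 1.7124 rad, distance 10922.1 km.
Total: 16208.6 + 10922.1 ≈ 27131 km.

27131 km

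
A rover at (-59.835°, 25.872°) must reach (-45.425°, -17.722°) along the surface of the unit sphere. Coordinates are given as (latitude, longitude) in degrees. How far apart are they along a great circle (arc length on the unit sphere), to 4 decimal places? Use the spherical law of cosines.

In radians: φ₁ = -1.0443, φ₂ = -0.7928, Δλ = -43.594° = -0.7609 rad.
cos c = sin φ₁ sin φ₂ + cos φ₁ cos φ₂ cos Δλ = (-0.8646)(-0.7123) + (0.5025)(0.7018)(0.7242) = 0.87129,
so c = arccos(0.87129) = 0.51297 rad.
On the unit sphere the arc length equals the central angle: 0.5130.

0.5130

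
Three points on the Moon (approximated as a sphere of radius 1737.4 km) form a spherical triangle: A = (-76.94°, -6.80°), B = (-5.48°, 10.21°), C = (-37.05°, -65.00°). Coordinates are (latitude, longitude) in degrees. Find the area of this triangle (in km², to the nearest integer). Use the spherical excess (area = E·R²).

1805857 km²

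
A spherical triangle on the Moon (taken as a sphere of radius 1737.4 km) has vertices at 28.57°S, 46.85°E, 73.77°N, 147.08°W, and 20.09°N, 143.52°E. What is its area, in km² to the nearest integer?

Side lengths (central angles): a = 1.1350, b = 1.8339, c = 2.3426 rad; semiperimeter s = 2.6557.
By l'Huilier's theorem, tan(E/4) = √[tan(s/2) tan((s−a)/2) tan((s−b)/2) tan((s−c)/2)], giving spherical excess E = 1.8985 rad.
Area = E·R² = 1.8985 × (1737.4)² ≈ 5730743 km².

5730743 km²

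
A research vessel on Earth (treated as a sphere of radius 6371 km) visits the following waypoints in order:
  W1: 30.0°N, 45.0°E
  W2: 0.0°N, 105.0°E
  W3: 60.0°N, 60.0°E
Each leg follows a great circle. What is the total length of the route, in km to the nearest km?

Leg W1→W2: central angle 1.1230 rad, distance 7154.4 km.
Leg W2→W3: central angle 1.2094 rad, distance 7705.3 km.
Total: 7154.4 + 7705.3 ≈ 14860 km.

14860 km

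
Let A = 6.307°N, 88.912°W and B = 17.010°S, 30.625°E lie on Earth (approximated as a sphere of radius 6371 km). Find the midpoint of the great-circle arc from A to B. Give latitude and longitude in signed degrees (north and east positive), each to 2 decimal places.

-10.53°, -31.04°

The central angle between A and B is δ = 2.0952 rad.
With f = 0.5, the slerp weights are sin((1−f)δ)/sin δ = 1.0007 and sin(fδ)/sin δ = 1.0007.
Weighted sum of the unit vectors: (1.0007)·(0.0189,-0.9938,0.1099) + (1.0007)·(0.8229,0.4871,-0.2925) = (0.8423, -0.5070, -0.1828).
Converting back: φ = atan2(z, √(x²+y²)) = -10.53°, λ = atan2(y, x) = -31.04°.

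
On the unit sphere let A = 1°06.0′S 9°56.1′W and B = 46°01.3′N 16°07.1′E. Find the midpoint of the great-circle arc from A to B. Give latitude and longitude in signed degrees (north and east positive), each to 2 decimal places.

22.98°, 0.70°

Central angle δ = 0.9149 rad. Interpolating on the sphere with fraction f = 0.5:
P = [sin((1−f)δ)·A + sin(fδ)·B] / sin δ = 0.5573·A + 0.5573·B in Cartesian coordinates,
giving P = (0.9206, 0.0113, 0.3903), i.e. latitude 22.98°, longitude 0.70°.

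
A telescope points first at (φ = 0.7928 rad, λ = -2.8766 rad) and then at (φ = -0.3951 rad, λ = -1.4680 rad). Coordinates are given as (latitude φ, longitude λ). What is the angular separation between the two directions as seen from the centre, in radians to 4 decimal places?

Let φ₁ = 0.7928 rad, φ₂ = -0.3951 rad, and Δλ = 1.4086 rad.
Haversine: a = sin²(Δφ/2) + cos φ₁ cos φ₂ sin²(Δλ/2) = 0.3132 + (0.7019)(0.9230)(0.4193) = 0.58478.
Central angle c = 2·arcsin(√a) = 1.74118 rad.
So the angular separation is 1.7412 rad.

1.7412 rad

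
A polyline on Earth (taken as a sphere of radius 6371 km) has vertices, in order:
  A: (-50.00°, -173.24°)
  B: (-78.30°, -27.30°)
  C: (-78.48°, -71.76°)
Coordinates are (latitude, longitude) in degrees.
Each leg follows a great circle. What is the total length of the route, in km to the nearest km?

Leg A→B: central angle 0.8735 rad, distance 5565.1 km.
Leg B→C: central angle 0.1525 rad, distance 971.3 km.
Total: 5565.1 + 971.3 ≈ 6536 km.

6536 km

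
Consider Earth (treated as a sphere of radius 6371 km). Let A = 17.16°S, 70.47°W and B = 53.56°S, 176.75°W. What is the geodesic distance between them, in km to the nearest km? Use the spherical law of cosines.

9508 km

With latitudes φ₁ = -17.160°, φ₂ = -53.560° and longitude difference Δλ = -106.280°:
cos c = sin φ₁ sin φ₂ + cos φ₁ cos φ₂ cos Δλ = (-0.2950)(-0.8045) + (0.9555)(0.5940)(-0.2803) = 0.07826,
so c = arccos(0.07826) = 1.49246 rad.
Distance = R·c = 6371 × 1.4925 ≈ 9508 km.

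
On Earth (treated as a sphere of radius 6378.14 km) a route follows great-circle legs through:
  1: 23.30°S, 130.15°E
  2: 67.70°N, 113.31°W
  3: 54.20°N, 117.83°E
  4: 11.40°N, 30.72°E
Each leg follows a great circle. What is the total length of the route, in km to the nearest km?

28149 km

Leg 1→2: central angle 2.1196 rad, distance 13519.2 km.
Leg 2→3: central angle 0.9133 rad, distance 5825.1 km.
Leg 3→4: central angle 1.3804 rad, distance 8804.5 km.
Total: 13519.2 + 5825.1 + 8804.5 ≈ 28149 km.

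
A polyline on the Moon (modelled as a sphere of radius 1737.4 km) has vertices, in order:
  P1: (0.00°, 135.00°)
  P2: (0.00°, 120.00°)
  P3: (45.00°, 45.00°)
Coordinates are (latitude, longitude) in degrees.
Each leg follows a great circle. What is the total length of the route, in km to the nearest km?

2864 km

Leg P1→P2: central angle 0.2618 rad, distance 454.9 km.
Leg P2→P3: central angle 1.3867 rad, distance 2409.3 km.
Total: 454.9 + 2409.3 ≈ 2864 km.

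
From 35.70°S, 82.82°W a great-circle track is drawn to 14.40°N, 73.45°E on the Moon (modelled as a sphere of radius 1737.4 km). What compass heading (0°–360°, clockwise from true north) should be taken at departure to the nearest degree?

129°

Δλ = 156.270° = 2.7274 rad.
y = sin Δλ · cos φ₂ = (0.4024)(0.9686) = 0.3898
x = cos φ₁ sin φ₂ − sin φ₁ cos φ₂ cos Δλ = (0.8121)(0.2487) − (-0.5835)(0.9686)(-0.9155) = -0.3155
θ = atan2(y, x) = 128.98°, so the bearing is 129°.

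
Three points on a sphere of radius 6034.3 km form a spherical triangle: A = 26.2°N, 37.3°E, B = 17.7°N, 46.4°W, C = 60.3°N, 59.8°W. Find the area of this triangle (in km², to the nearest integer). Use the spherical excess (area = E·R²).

20290882 km²

Side lengths (central angles): a = 0.7623, b = 1.2360, c = 1.3407 rad; semiperimeter s = 1.6695.
By l'Huilier's theorem, tan(E/4) = √[tan(s/2) tan((s−a)/2) tan((s−b)/2) tan((s−c)/2)], giving spherical excess E = 0.5572 rad.
Area = E·R² = 0.5572 × (6034.3)² ≈ 20290882 km².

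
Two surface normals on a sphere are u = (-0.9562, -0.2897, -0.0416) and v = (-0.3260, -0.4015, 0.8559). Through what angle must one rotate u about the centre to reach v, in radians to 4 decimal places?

1.1675 rad

u·v = 0.3924; |u| = 1.0000, |v| = 1.0000.
cos θ = (u·v)/(|u||v|) = 0.3924, so θ = 1.1675 rad.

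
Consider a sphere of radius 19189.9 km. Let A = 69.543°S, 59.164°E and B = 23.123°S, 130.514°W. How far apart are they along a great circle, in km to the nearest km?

29163 km

In radians: φ₁ = -1.2138, φ₂ = -0.4036, Δλ = 170.322° = 2.9727 rad.
cos c = sin φ₁ sin φ₂ + cos φ₁ cos φ₂ cos Δλ = (-0.9369)(-0.3927) + (0.3495)(0.9197)(-0.9858) = 0.05109,
so c = arccos(0.05109) = 1.51969 rad.
Distance = R·c = 19189.9 × 1.5197 ≈ 29163 km.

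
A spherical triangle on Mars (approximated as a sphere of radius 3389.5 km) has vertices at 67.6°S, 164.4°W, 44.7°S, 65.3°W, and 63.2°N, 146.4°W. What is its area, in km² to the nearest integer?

Side lengths (central angles): a = 2.1874, b = 2.2941, c = 0.9179 rad; semiperimeter s = 2.6997.
By l'Huilier's theorem, tan(E/4) = √[tan(s/2) tan((s−a)/2) tan((s−b)/2) tan((s−c)/2)], giving spherical excess E = 1.9946 rad.
Area = E·R² = 1.9946 × (3389.5)² ≈ 22915559 km².

22915559 km²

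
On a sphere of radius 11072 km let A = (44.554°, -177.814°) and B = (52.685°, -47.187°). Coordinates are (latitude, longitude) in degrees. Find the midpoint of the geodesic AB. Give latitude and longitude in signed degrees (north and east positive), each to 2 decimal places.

69.52°, -122.46°

Central angle δ = 1.2904 rad. Interpolating on the sphere with fraction f = 0.5:
P = [sin((1−f)δ)·A + sin(fδ)·B] / sin δ = 0.6258·A + 0.6258·B in Cartesian coordinates,
giving P = (-0.1878, -0.2953, 0.9368), i.e. latitude 69.52°, longitude -122.46°.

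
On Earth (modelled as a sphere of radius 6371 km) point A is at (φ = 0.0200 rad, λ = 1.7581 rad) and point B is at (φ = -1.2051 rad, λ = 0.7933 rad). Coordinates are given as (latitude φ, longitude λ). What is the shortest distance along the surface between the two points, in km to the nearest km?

In radians: φ₁ = 0.0200, φ₂ = -1.2051, Δλ = -55.279° = -0.9648 rad.
Haversine: a = sin²(Δφ/2) + cos φ₁ cos φ₂ sin²(Δλ/2) = 0.3306 + (0.9998)(0.3576)(0.2152) = 0.40752.
Central angle c = 2·arcsin(√a) = 1.38476 rad.
Distance = R·c = 6371 × 1.3848 ≈ 8822 km.

8822 km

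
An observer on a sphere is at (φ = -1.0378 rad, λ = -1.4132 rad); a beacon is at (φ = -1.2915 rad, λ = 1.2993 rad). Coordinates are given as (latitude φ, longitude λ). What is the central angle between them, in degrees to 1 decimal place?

45.5°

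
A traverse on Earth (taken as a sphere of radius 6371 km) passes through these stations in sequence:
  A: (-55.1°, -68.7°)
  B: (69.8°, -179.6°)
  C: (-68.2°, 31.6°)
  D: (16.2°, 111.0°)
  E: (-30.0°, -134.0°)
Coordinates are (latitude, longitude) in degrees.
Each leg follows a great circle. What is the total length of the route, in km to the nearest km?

59661 km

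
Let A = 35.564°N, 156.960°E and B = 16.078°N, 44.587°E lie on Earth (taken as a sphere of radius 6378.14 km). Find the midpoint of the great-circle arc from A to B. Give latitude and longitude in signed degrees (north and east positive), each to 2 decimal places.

Central angle δ = 1.7077 rad. Interpolating on the sphere with fraction f = 0.5:
P = [sin((1−f)δ)·A + sin(fδ)·B] / sin δ = 0.7609·A + 0.7609·B in Cartesian coordinates,
giving P = (-0.0489, 0.7555, 0.6533), i.e. latitude 40.79°, longitude 93.70°.

40.79°, 93.70°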